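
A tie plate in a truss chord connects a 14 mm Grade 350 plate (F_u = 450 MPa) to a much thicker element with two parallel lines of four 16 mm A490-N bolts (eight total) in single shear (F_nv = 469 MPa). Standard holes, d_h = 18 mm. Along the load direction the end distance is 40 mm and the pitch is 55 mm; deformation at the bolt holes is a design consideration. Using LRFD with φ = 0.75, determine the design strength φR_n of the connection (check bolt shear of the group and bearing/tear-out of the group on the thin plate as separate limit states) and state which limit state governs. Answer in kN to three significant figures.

Bolt shear: A_b = π·16²/4 = 201.1 mm²; R_n = 469 × 201.1 × 8 × 1 / 1000 = 754.4 kN → 0.75 × 754.4 = 566 kN.
Bearing (1.2 l_c t F_u ≤ 2.4 d t F_u): upper limit = 2.4·16·14·450 / 1000 = 241.9 kN.
  Edge l_c = 40 − 18/2 = 31 → r_n = 234.4 kN; interior l_c = 55 − 18 = 37 → r_n = 241.9 kN.
  R_n,bearing = 2·234.4 + 6·241.9 = 1920 kN → 0.75 × 1920 = 1440 kN.
Bolt shear governs: 566 kN.

566 kN (bolt shear governs)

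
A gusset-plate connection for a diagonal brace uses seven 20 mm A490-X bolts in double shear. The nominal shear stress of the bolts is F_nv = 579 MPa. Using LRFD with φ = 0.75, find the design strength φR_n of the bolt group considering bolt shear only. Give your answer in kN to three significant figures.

A_b = π × 20² / 4 = 314.2 mm².
R_n = F_nv · A_b · n · n_s = 579 × 314.2 × 7 × 2 / 1000 = 2547 kN.
Design strength φR_n = 0.75 × 2547 = 1910 kN.

1910 kN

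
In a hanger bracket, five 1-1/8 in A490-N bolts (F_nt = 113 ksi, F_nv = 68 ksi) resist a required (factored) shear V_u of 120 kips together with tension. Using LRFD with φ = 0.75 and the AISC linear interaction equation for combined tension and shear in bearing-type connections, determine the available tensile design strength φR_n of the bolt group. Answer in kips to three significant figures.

A_b = π·1.125²/4 = 0.994 in²; f_rv = 120 / (5 × 0.994) = 24.14 ksi.
F'_nt = 1.3 F_nt − (F_nt / φF_nv) f_rv = 1.3·113 − (113/(0.75·68))·24.14 = 93.4 ksi, capped at F_nt → F'_nt = 93.4 ksi.
R_n = F'_nt · A_b · n = 93.4 × 0.994 × 5 = 464.2 kips.
Design strength φR_n = 0.75 × 464.2 = 348 kips.

348 kips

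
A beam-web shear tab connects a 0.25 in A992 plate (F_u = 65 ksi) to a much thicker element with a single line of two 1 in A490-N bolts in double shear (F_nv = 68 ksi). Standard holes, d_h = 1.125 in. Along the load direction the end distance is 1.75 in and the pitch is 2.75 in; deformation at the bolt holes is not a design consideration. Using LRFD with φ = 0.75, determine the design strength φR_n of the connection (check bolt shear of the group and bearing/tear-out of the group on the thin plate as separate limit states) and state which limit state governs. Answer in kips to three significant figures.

51.4 kips (bearing governs)

Bolt shear: A_b = π·1²/4 = 0.7854 in²; R_n = 68 × 0.7854 × 2 × 2 = 213.6 kips → 0.75 × 213.6 = 160 kips.
Bearing (1.5 l_c t F_u ≤ 3.0 d t F_u): upper limit = 3.0·1·0.25·65 = 48.75 kips.
  Edge l_c = 1.75 − 1.125/2 = 1.188 → r_n = 28.95 kips; interior l_c = 2.75 − 1.125 = 1.625 → r_n = 39.61 kips.
  R_n,bearing = 1·28.95 + 1·39.61 = 68.55 kips → 0.75 × 68.55 = 51.4 kips.
Bearing governs: 51.4 kips.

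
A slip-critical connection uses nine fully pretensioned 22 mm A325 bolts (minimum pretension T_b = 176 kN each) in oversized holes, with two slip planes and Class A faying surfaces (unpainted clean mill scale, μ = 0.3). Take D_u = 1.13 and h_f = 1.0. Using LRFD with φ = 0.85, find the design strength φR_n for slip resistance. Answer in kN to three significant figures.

R_n = μ · D_u · h_f · T_b · n_s · n_b = 0.3 × 1.13 × 1.0 × 176 × 2 × 9 = 1074 kN.
Design strength φR_n = 0.85 × 1074 = 913 kN.

913 kN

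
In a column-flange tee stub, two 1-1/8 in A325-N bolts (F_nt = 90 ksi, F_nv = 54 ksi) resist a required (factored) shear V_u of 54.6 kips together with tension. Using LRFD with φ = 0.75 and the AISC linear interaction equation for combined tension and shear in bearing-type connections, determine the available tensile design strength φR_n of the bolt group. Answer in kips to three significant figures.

83.5 kips

A_b = π·1.125²/4 = 0.994 in²; f_rv = 54.6 / (2 × 0.994) = 27.46 ksi.
F'_nt = 1.3 F_nt − (F_nt / φF_nv) f_rv = 1.3·90 − (90/(0.75·54))·27.46 = 55.97 ksi, capped at F_nt → F'_nt = 55.97 ksi.
R_n = F'_nt · A_b · n = 55.97 × 0.994 × 2 = 111.3 kips.
Design strength φR_n = 0.75 × 111.3 = 83.5 kips.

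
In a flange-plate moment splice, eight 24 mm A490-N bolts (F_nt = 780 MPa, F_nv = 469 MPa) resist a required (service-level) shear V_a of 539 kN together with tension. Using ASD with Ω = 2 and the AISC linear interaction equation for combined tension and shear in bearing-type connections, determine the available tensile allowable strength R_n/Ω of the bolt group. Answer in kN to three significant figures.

938 kN

A_b = π·24²/4 = 452.4 mm²; f_rv = 539 × 1000 / (8 × 452.4) = 148.9 MPa.
F'_nt = 1.3 F_nt − (Ω F_nt / F_nv) f_rv = 1.3·780 − (2·780/469)·148.9 = 518.6 MPa, capped at F_nt → F'_nt = 518.6 MPa.
R_n = F'_nt · A_b · n = 518.6 × 452.4 × 8 / 1000 = 1877 kN.
Allowable strength R_n/Ω = 1877 / 2 = 938 kN.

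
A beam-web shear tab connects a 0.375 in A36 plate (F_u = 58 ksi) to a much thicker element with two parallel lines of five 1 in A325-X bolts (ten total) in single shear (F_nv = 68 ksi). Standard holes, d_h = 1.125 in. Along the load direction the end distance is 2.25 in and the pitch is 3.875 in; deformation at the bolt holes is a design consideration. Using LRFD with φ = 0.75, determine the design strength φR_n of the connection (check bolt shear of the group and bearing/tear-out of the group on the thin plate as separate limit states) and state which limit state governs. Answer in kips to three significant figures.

379 kips (bearing governs)

Bolt shear: A_b = π·1²/4 = 0.7854 in²; R_n = 68 × 0.7854 × 10 × 1 = 534.1 kips → 0.75 × 534.1 = 401 kips.
Bearing (1.2 l_c t F_u ≤ 2.4 d t F_u): upper limit = 2.4·1·0.375·58 = 52.2 kips.
  Edge l_c = 2.25 − 1.125/2 = 1.688 → r_n = 44.04 kips; interior l_c = 3.875 − 1.125 = 2.75 → r_n = 52.2 kips.
  R_n,bearing = 2·44.04 + 8·52.2 = 505.7 kips → 0.75 × 505.7 = 379 kips.
Bearing governs: 379 kips.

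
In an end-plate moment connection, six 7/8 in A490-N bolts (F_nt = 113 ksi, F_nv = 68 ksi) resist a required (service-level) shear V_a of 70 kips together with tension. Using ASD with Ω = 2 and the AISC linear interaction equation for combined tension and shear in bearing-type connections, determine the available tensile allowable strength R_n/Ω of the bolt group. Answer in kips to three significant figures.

149 kips

A_b = π·0.875²/4 = 0.6013 in²; f_rv = 70 / (6 × 0.6013) = 19.4 ksi.
F'_nt = 1.3 F_nt − (Ω F_nt / F_nv) f_rv = 1.3·113 − (2·113/68)·19.4 = 82.42 ksi, capped at F_nt → F'_nt = 82.42 ksi.
R_n = F'_nt · A_b · n = 82.42 × 0.6013 × 6 = 297.4 kips.
Allowable strength R_n/Ω = 297.4 / 2 = 149 kips.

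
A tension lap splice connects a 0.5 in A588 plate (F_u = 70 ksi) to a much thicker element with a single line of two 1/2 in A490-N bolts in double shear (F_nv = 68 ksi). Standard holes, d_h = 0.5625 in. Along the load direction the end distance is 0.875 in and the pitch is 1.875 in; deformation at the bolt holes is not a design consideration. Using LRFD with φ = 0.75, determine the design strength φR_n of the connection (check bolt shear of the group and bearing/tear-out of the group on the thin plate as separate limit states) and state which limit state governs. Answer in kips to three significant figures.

40.1 kips (bolt shear governs)

Bolt shear: A_b = π·0.5²/4 = 0.1963 in²; R_n = 68 × 0.1963 × 2 × 2 = 53.41 kips → 0.75 × 53.41 = 40.1 kips.
Bearing (1.5 l_c t F_u ≤ 3.0 d t F_u): upper limit = 3.0·0.5·0.5·70 = 52.5 kips.
  Edge l_c = 0.875 − 0.5625/2 = 0.5938 → r_n = 31.17 kips; interior l_c = 1.875 − 0.5625 = 1.312 → r_n = 52.5 kips.
  R_n,bearing = 1·31.17 + 1·52.5 = 83.67 kips → 0.75 × 83.67 = 62.8 kips.
Bolt shear governs: 40.1 kips.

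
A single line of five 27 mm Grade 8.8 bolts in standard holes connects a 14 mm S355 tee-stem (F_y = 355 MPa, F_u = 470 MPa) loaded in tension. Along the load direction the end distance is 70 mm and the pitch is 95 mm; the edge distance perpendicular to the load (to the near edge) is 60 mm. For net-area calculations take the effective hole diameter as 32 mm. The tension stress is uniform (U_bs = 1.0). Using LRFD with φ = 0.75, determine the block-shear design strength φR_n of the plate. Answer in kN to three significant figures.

1120 kN

Shear plane L_v = 70 + 4·95 = 450 mm; A_gv = 450 × 14 = 6300 mm².
A_nv = (450 − 4.5·32) × 14 = 4284 mm².
A_nt = (60 − 0.5·32) × 14 = 616 mm².
0.6 F_u A_nv = 1208 kN; 0.6 F_y A_gv = 1342 kN → shear rupture governs the shear term.
R_n = 1208 + 1.0 × 470 × 616 / 1000 = 1498 kN.
Design strength φR_n = 0.75 × 1498 = 1120 kN.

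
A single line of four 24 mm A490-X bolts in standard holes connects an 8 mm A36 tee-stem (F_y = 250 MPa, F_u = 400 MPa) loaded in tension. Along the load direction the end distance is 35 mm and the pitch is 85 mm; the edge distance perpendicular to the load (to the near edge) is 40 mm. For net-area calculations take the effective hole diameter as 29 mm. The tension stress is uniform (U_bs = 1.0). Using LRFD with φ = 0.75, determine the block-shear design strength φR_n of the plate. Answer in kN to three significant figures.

Shear plane L_v = 35 + 3·85 = 290 mm; A_gv = 290 × 8 = 2320 mm².
A_nv = (290 − 3.5·29) × 8 = 1508 mm².
A_nt = (40 − 0.5·29) × 8 = 204 mm².
0.6 F_u A_nv = 361.9 kN; 0.6 F_y A_gv = 348 kN → shear yielding governs the shear term.
R_n = 348 + 1.0 × 400 × 204 / 1000 = 429.6 kN.
Design strength φR_n = 0.75 × 429.6 = 322 kN.

322 kN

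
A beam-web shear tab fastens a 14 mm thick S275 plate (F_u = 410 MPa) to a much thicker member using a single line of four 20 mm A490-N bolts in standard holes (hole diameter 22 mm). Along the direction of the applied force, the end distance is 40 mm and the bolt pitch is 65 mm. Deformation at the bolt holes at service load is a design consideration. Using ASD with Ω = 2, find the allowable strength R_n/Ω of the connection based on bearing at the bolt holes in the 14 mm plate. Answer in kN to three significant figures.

Per bolt r_n = 1.2 l_c t F_u ≤ 2.4 d t F_u; upper limit = 2.4 × 20 × 14 × 410 / 1000 = 275.5 kN.
Edge bolt: l_c = 40 − 22/2 = 29 mm → 1.2 × 29 × 14 × 410 / 1000 = 199.8 → r_n = 199.8 kN.
Interior bolts: l_c = 65 − 22 = 43 mm → 1.2 × 43 × 14 × 410 / 1000 = 296.2 → r_n = 275.5 kN.
R_n = 1 × 199.8 + 3 × 275.5 = 1026 kN.
Allowable strength R_n/Ω = 1026 / 2 = 513 kN.

513 kN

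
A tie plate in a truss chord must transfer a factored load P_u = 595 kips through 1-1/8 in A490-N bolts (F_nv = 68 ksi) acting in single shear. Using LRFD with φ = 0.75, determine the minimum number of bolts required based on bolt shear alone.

A_b = π·1.125²/4 = 0.994 in².
Per-bolt design strength φR_n = 0.75 × 68 × 0.994 × 1 = 50.69 kips.
n ≥ 595 / 50.69 = 11.74 → use 12 bolts.

12 bolts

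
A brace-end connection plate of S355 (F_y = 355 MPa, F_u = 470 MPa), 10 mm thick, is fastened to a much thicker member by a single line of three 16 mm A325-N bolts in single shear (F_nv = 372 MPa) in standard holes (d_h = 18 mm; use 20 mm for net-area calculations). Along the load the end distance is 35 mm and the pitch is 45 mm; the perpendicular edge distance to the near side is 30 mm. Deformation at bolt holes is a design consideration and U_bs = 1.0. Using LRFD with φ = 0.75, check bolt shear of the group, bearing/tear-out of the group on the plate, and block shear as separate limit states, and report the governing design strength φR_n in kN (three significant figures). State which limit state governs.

Bolt shear: A_b = π·16²/4 = 201.1 mm²; R_n = 372 × 201.1 × 3 × 1 / 1000 = 224.4 kN → 0.75 × 224.4 = 168 kN.
Bearing: edge l_c = 26, r_n = 146.6 kN; interior l_c = 27, r_n = 152.3 kN; R_n = 146.6 + 2·152.3 = 451.2 kN → 338 kN.
Block shear: A_gv = 1250, A_nv = 750, A_nt = 200 mm²; R_n = min(0.6F_uA_nv, 0.6F_yA_gv) + U_bs·F_u·A_nt = 305.5 kN → 229 kN.
Bolt shear governs: 168 kN.

168 kN (bolt shear governs)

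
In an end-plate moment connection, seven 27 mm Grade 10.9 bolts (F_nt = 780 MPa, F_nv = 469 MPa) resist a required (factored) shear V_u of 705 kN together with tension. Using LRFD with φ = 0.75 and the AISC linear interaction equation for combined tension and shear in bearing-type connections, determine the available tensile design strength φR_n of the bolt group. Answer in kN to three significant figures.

1880 kN

A_b = π·27²/4 = 572.6 mm²; f_rv = 705 × 1000 / (7 × 572.6) = 175.9 MPa.
F'_nt = 1.3 F_nt − (F_nt / φF_nv) f_rv = 1.3·780 − (780/(0.75·469))·175.9 = 623.9 MPa, capped at F_nt → F'_nt = 623.9 MPa.
R_n = F'_nt · A_b · n = 623.9 × 572.6 × 7 / 1000 = 2501 kN.
Design strength φR_n = 0.75 × 2501 = 1880 kN.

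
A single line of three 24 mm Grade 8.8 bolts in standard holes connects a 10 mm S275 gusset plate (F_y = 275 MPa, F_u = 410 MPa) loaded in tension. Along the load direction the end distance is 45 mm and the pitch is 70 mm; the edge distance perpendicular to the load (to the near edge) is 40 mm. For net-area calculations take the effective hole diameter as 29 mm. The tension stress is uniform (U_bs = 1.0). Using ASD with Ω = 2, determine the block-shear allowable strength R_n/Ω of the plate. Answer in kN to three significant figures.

191 kN

Shear plane L_v = 45 + 2·70 = 185 mm; A_gv = 185 × 10 = 1850 mm².
A_nv = (185 − 2.5·29) × 10 = 1125 mm².
A_nt = (40 − 0.5·29) × 10 = 255 mm².
0.6 F_u A_nv = 276.8 kN; 0.6 F_y A_gv = 305.2 kN → shear rupture governs the shear term.
R_n = 276.8 + 1.0 × 410 × 255 / 1000 = 381.3 kN.
Allowable strength R_n/Ω = 381.3 / 2 = 191 kN.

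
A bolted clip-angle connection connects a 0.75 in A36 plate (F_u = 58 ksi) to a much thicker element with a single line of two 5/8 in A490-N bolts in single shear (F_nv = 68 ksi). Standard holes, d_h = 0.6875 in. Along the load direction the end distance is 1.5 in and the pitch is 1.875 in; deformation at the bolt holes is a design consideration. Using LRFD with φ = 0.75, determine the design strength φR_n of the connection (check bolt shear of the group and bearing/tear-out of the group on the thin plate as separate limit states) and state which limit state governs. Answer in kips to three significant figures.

Bolt shear: A_b = π·0.625²/4 = 0.3068 in²; R_n = 68 × 0.3068 × 2 × 1 = 41.72 kips → 0.75 × 41.72 = 31.3 kips.
Bearing (1.2 l_c t F_u ≤ 2.4 d t F_u): upper limit = 2.4·0.625·0.75·58 = 65.25 kips.
  Edge l_c = 1.5 − 0.6875/2 = 1.156 → r_n = 60.36 kips; interior l_c = 1.875 − 0.6875 = 1.188 → r_n = 61.99 kips.
  R_n,bearing = 1·60.36 + 1·61.99 = 122.3 kips → 0.75 × 122.3 = 91.8 kips.
Bolt shear governs: 31.3 kips.

31.3 kips (bolt shear governs)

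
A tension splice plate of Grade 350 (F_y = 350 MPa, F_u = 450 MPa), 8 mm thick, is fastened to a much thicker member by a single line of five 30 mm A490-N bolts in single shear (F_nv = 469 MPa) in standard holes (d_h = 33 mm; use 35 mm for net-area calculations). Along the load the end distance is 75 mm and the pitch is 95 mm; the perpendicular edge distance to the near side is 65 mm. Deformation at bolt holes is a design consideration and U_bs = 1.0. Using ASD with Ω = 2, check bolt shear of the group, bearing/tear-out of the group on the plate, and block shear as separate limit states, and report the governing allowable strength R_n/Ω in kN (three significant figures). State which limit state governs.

407 kN (block shear governs)

Bolt shear: A_b = π·30²/4 = 706.9 mm²; R_n = 469 × 706.9 × 5 × 1 / 1000 = 1658 kN → 1658 / 2 = 829 kN.
Bearing: edge l_c = 58.5, r_n = 252.7 kN; interior l_c = 62, r_n = 259.2 kN; R_n = 252.7 + 4·259.2 = 1290 kN → 645 kN.
Block shear: A_gv = 3640, A_nv = 2380, A_nt = 380 mm²; R_n = min(0.6F_uA_nv, 0.6F_yA_gv) + U_bs·F_u·A_nt = 813.6 kN → 407 kN.
Block shear governs: 407 kN.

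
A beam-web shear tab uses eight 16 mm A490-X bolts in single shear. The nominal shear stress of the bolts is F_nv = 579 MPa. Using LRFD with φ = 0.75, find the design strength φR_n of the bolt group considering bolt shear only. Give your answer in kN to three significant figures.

698 kN

A_b = π × 16² / 4 = 201.1 mm².
R_n = F_nv · A_b · n · n_s = 579 × 201.1 × 8 × 1 / 1000 = 931.3 kN.
Design strength φR_n = 0.75 × 931.3 = 698 kN.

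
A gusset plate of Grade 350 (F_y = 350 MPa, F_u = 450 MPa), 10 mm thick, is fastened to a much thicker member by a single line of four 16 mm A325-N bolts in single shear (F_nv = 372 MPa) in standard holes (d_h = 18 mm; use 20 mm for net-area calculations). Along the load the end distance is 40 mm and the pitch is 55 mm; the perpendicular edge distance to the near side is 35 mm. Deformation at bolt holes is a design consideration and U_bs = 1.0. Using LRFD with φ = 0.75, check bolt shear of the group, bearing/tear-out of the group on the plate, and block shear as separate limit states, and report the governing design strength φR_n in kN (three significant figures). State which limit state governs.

224 kN (bolt shear governs)

Bolt shear: A_b = π·16²/4 = 201.1 mm²; R_n = 372 × 201.1 × 4 × 1 / 1000 = 299.2 kN → 0.75 × 299.2 = 224 kN.
Bearing: edge l_c = 31, r_n = 167.4 kN; interior l_c = 37, r_n = 172.8 kN; R_n = 167.4 + 3·172.8 = 685.8 kN → 514 kN.
Block shear: A_gv = 2050, A_nv = 1350, A_nt = 250 mm²; R_n = min(0.6F_uA_nv, 0.6F_yA_gv) + U_bs·F_u·A_nt = 477 kN → 358 kN.
Bolt shear governs: 224 kN.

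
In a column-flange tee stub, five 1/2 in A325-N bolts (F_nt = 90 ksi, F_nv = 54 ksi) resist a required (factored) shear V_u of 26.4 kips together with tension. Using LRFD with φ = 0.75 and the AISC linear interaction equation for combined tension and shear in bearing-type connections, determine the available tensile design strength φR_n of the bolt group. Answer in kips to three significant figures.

A_b = π·0.5²/4 = 0.1963 in²; f_rv = 26.4 / (5 × 0.1963) = 26.89 ksi.
F'_nt = 1.3 F_nt − (F_nt / φF_nv) f_rv = 1.3·90 − (90/(0.75·54))·26.89 = 57.24 ksi, capped at F_nt → F'_nt = 57.24 ksi.
R_n = F'_nt · A_b · n = 57.24 × 0.1963 × 5 = 56.2 kips.
Design strength φR_n = 0.75 × 56.2 = 42.1 kips.

42.1 kips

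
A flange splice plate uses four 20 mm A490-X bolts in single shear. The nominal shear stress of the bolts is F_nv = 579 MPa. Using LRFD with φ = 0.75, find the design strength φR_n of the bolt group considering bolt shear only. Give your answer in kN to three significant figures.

546 kN

A_b = π × 20² / 4 = 314.2 mm².
R_n = F_nv · A_b · n · n_s = 579 × 314.2 × 4 × 1 / 1000 = 727.6 kN.
Design strength φR_n = 0.75 × 727.6 = 546 kN.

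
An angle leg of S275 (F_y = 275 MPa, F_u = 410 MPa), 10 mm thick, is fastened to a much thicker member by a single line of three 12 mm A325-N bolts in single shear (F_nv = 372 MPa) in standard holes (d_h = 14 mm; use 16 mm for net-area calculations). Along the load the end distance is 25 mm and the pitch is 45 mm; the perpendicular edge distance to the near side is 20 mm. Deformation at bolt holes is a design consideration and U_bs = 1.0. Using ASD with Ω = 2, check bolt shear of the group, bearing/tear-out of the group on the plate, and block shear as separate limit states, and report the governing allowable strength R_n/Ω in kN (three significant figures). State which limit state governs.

63.1 kN (bolt shear governs)

Bolt shear: A_b = π·12²/4 = 113.1 mm²; R_n = 372 × 113.1 × 3 × 1 / 1000 = 126.2 kN → 126.2 / 2 = 63.1 kN.
Bearing: edge l_c = 18, r_n = 88.56 kN; interior l_c = 31, r_n = 118.1 kN; R_n = 88.56 + 2·118.1 = 324.7 kN → 162 kN.
Block shear: A_gv = 1150, A_nv = 750, A_nt = 120 mm²; R_n = min(0.6F_uA_nv, 0.6F_yA_gv) + U_bs·F_u·A_nt = 233.7 kN → 117 kN.
Bolt shear governs: 63.1 kN.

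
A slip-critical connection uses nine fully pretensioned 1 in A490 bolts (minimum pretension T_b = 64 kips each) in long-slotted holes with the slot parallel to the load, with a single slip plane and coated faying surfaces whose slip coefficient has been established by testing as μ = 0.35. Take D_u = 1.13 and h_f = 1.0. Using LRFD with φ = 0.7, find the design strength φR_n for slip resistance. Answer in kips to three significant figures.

R_n = μ · D_u · h_f · T_b · n_s · n_b = 0.35 × 1.13 × 1.0 × 64 × 1 × 9 = 227.8 kips.
Design strength φR_n = 0.7 × 227.8 = 159 kips.

159 kips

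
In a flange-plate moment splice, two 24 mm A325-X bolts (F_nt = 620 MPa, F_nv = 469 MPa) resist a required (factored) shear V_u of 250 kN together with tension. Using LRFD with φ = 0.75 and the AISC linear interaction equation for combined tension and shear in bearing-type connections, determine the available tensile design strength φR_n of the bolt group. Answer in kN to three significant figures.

A_b = π·24²/4 = 452.4 mm²; f_rv = 250 × 1000 / (2 × 452.4) = 276.3 MPa.
F'_nt = 1.3 F_nt − (F_nt / φF_nv) f_rv = 1.3·620 − (620/(0.75·469))·276.3 = 319 MPa, capped at F_nt → F'_nt = 319 MPa.
R_n = F'_nt · A_b · n = 319 × 452.4 × 2 / 1000 = 288.6 kN.
Design strength φR_n = 0.75 × 288.6 = 216 kN.

216 kN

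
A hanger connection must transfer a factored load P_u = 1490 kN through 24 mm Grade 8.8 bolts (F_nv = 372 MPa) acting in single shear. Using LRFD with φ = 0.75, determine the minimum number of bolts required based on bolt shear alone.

A_b = π·24²/4 = 452.4 mm².
Per-bolt design strength φR_n = 0.75 × 372 × 452.4 × 1 / 1000 = 126.2 kN.
n ≥ 1490 / 126.2 = 11.81 → use 12 bolts.

12 bolts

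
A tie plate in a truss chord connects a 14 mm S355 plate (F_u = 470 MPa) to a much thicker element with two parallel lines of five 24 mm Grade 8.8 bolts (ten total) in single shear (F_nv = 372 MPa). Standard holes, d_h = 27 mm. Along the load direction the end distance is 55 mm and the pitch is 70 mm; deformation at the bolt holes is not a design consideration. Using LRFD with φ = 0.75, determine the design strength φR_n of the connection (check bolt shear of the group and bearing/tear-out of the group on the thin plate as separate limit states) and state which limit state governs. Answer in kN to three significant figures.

Bolt shear: A_b = π·24²/4 = 452.4 mm²; R_n = 372 × 452.4 × 10 × 1 / 1000 = 1683 kN → 0.75 × 1683 = 1260 kN.
Bearing (1.5 l_c t F_u ≤ 3.0 d t F_u): upper limit = 3.0·24·14·470 / 1000 = 473.8 kN.
  Edge l_c = 55 − 27/2 = 41.5 → r_n = 409.6 kN; interior l_c = 70 − 27 = 43 → r_n = 424.4 kN.
  R_n,bearing = 2·409.6 + 8·424.4 = 4214 kN → 0.75 × 4214 = 3160 kN.
Bolt shear governs: 1260 kN.

1260 kN (bolt shear governs)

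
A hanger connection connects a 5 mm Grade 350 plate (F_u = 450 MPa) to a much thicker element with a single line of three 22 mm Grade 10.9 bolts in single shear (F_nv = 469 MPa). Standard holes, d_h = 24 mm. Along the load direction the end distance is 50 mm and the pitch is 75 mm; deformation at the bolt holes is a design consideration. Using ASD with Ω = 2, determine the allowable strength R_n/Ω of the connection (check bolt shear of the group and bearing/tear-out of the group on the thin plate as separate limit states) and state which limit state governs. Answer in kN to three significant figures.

170 kN (bearing governs)

Bolt shear: A_b = π·22²/4 = 380.1 mm²; R_n = 469 × 380.1 × 3 × 1 / 1000 = 534.8 kN → 534.8 / 2 = 267 kN.
Bearing (1.2 l_c t F_u ≤ 2.4 d t F_u): upper limit = 2.4·22·5·450 / 1000 = 118.8 kN.
  Edge l_c = 50 − 24/2 = 38 → r_n = 102.6 kN; interior l_c = 75 − 24 = 51 → r_n = 118.8 kN.
  R_n,bearing = 1·102.6 + 2·118.8 = 340.2 kN → 340.2 / 2 = 170 kN.
Bearing governs: 170 kN.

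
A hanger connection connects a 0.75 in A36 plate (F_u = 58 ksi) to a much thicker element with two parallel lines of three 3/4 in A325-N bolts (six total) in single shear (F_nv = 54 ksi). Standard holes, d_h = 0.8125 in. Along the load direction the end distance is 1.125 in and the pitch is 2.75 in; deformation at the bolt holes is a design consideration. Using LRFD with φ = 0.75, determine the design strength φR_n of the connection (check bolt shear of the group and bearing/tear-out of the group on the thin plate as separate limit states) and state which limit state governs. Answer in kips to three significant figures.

Bolt shear: A_b = π·0.75²/4 = 0.4418 in²; R_n = 54 × 0.4418 × 6 × 1 = 143.1 kips → 0.75 × 143.1 = 107 kips.
Bearing (1.2 l_c t F_u ≤ 2.4 d t F_u): upper limit = 2.4·0.75·0.75·58 = 78.3 kips.
  Edge l_c = 1.125 − 0.8125/2 = 0.7188 → r_n = 37.52 kips; interior l_c = 2.75 − 0.8125 = 1.938 → r_n = 78.3 kips.
  R_n,bearing = 2·37.52 + 4·78.3 = 388.2 kips → 0.75 × 388.2 = 291 kips.
Bolt shear governs: 107 kips.

107 kips (bolt shear governs)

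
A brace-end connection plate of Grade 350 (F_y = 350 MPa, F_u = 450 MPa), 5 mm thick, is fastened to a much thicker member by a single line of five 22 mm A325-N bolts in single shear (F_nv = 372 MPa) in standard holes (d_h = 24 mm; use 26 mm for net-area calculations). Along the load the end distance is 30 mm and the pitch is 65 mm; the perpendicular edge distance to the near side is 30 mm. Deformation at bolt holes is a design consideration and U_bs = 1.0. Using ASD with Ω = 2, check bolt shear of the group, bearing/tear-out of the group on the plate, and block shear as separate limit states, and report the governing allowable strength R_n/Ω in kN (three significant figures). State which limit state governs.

Bolt shear: A_b = π·22²/4 = 380.1 mm²; R_n = 372 × 380.1 × 5 × 1 / 1000 = 707 kN → 707 / 2 = 354 kN.
Bearing: edge l_c = 18, r_n = 48.6 kN; interior l_c = 41, r_n = 110.7 kN; R_n = 48.6 + 4·110.7 = 491.4 kN → 246 kN.
Block shear: A_gv = 1450, A_nv = 865, A_nt = 85 mm²; R_n = min(0.6F_uA_nv, 0.6F_yA_gv) + U_bs·F_u·A_nt = 271.8 kN → 136 kN.
Block shear governs: 136 kN.

136 kN (block shear governs)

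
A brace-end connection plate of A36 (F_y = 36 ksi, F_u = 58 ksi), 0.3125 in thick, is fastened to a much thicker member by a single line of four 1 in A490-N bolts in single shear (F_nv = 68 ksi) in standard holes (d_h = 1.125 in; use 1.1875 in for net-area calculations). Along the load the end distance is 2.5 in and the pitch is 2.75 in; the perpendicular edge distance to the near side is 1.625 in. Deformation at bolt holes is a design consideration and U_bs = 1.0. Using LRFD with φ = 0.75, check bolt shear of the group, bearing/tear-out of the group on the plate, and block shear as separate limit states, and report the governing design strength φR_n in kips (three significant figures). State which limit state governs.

67.8 kips (block shear governs)

Bolt shear: A_b = π·1²/4 = 0.7854 in²; R_n = 68 × 0.7854 × 4 × 1 = 213.6 kips → 0.75 × 213.6 = 160 kips.
Bearing: edge l_c = 1.938, r_n = 42.14 kips; interior l_c = 1.625, r_n = 35.34 kips; R_n = 42.14 + 3·35.34 = 148.2 kips → 111 kips.
Block shear: A_gv = 3.359, A_nv = 2.061, A_nt = 0.3223 in²; R_n = min(0.6F_uA_nv, 0.6F_yA_gv) + U_bs·F_u·A_nt = 90.4 kips → 67.8 kips.
Block shear governs: 67.8 kips.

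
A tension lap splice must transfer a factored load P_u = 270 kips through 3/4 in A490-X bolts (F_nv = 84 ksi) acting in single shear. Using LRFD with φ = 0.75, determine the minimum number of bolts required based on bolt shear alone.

10 bolts

A_b = π·0.75²/4 = 0.4418 in².
Per-bolt design strength φR_n = 0.75 × 84 × 0.4418 × 1 = 27.83 kips.
n ≥ 270 / 27.83 = 9.701 → use 10 bolts.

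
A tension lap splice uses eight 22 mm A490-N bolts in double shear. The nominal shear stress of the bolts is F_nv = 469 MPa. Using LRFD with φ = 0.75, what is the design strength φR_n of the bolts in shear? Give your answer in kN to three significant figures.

2140 kN

A_b = π × 22² / 4 = 380.1 mm².
R_n = F_nv · A_b · n · n_s = 469 × 380.1 × 8 × 2 / 1000 = 2853 kN.
Design strength φR_n = 0.75 × 2853 = 2140 kN.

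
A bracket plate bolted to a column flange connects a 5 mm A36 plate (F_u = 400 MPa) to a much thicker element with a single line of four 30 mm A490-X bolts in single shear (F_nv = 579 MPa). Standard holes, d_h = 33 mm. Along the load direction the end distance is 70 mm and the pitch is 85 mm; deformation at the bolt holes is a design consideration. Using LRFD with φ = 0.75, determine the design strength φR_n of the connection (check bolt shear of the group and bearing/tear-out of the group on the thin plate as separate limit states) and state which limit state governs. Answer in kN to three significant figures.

377 kN (bearing governs)

Bolt shear: A_b = π·30²/4 = 706.9 mm²; R_n = 579 × 706.9 × 4 × 1 / 1000 = 1637 kN → 0.75 × 1637 = 1230 kN.
Bearing (1.2 l_c t F_u ≤ 2.4 d t F_u): upper limit = 2.4·30·5·400 / 1000 = 144 kN.
  Edge l_c = 70 − 33/2 = 53.5 → r_n = 128.4 kN; interior l_c = 85 − 33 = 52 → r_n = 124.8 kN.
  R_n,bearing = 1·128.4 + 3·124.8 = 502.8 kN → 0.75 × 502.8 = 377 kN.
Bearing governs: 377 kN.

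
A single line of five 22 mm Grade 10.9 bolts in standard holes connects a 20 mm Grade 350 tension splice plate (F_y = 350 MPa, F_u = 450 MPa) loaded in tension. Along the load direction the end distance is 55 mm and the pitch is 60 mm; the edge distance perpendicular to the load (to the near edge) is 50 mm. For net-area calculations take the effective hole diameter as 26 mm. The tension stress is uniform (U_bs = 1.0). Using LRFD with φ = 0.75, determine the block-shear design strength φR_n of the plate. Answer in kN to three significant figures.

Shear plane L_v = 55 + 4·60 = 295 mm; A_gv = 295 × 20 = 5900 mm².
A_nv = (295 − 4.5·26) × 20 = 3560 mm².
A_nt = (50 − 0.5·26) × 20 = 740 mm².
0.6 F_u A_nv = 961.2 kN; 0.6 F_y A_gv = 1239 kN → shear rupture governs the shear term.
R_n = 961.2 + 1.0 × 450 × 740 / 1000 = 1294 kN.
Design strength φR_n = 0.75 × 1294 = 971 kN.

971 kN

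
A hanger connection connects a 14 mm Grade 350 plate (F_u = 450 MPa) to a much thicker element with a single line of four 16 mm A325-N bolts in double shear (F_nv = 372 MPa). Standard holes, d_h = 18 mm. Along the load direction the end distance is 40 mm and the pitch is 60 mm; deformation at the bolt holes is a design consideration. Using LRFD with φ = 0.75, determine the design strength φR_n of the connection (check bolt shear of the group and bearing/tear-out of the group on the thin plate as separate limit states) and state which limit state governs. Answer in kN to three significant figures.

Bolt shear: A_b = π·16²/4 = 201.1 mm²; R_n = 372 × 201.1 × 4 × 2 / 1000 = 598.4 kN → 0.75 × 598.4 = 449 kN.
Bearing (1.2 l_c t F_u ≤ 2.4 d t F_u): upper limit = 2.4·16·14·450 / 1000 = 241.9 kN.
  Edge l_c = 40 − 18/2 = 31 → r_n = 234.4 kN; interior l_c = 60 − 18 = 42 → r_n = 241.9 kN.
  R_n,bearing = 1·234.4 + 3·241.9 = 960.1 kN → 0.75 × 960.1 = 720 kN.
Bolt shear governs: 449 kN.

449 kN (bolt shear governs)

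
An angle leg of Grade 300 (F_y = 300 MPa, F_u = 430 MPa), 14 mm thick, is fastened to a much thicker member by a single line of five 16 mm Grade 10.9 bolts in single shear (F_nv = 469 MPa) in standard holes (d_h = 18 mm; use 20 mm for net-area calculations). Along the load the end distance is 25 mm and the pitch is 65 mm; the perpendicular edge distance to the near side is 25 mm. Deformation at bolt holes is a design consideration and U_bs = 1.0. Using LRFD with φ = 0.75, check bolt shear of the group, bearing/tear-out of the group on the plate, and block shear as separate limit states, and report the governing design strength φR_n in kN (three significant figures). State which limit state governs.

354 kN (bolt shear governs)

Bolt shear: A_b = π·16²/4 = 201.1 mm²; R_n = 469 × 201.1 × 5 × 1 / 1000 = 471.5 kN → 0.75 × 471.5 = 354 kN.
Bearing: edge l_c = 16, r_n = 115.6 kN; interior l_c = 47, r_n = 231.2 kN; R_n = 115.6 + 4·231.2 = 1040 kN → 780 kN.
Block shear: A_gv = 3990, A_nv = 2730, A_nt = 210 mm²; R_n = min(0.6F_uA_nv, 0.6F_yA_gv) + U_bs·F_u·A_nt = 794.6 kN → 596 kN.
Bolt shear governs: 354 kN.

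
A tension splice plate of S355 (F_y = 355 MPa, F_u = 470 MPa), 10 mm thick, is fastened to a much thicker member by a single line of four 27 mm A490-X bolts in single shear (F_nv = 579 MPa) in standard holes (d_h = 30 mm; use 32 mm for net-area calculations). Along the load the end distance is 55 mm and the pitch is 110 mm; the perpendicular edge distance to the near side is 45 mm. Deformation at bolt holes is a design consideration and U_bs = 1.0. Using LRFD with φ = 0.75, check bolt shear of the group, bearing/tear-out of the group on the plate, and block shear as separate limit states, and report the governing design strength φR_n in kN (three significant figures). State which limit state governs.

680 kN (block shear governs)

Bolt shear: A_b = π·27²/4 = 572.6 mm²; R_n = 579 × 572.6 × 4 × 1 / 1000 = 1326 kN → 0.75 × 1326 = 995 kN.
Bearing: edge l_c = 40, r_n = 225.6 kN; interior l_c = 80, r_n = 304.6 kN; R_n = 225.6 + 3·304.6 = 1139 kN → 854 kN.
Block shear: A_gv = 3850, A_nv = 2730, A_nt = 290 mm²; R_n = min(0.6F_uA_nv, 0.6F_yA_gv) + U_bs·F_u·A_nt = 906.2 kN → 680 kN.
Block shear governs: 680 kN.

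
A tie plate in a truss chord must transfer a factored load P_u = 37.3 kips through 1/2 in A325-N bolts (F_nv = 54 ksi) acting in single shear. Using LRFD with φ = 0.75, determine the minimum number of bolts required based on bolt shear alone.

A_b = π·0.5²/4 = 0.1963 in².
Per-bolt design strength φR_n = 0.75 × 54 × 0.1963 × 1 = 7.952 kips.
n ≥ 37.3 / 7.952 = 4.691 → use 5 bolts.

5 bolts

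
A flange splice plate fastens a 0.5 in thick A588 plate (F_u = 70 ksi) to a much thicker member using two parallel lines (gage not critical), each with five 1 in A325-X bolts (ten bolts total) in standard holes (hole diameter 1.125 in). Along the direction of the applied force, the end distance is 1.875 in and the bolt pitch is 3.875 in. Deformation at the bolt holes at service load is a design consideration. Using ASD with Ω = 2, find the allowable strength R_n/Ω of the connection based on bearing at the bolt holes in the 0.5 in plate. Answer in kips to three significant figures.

391 kips

Per bolt r_n = 1.2 l_c t F_u ≤ 2.4 d t F_u; upper limit = 2.4 × 1 × 0.5 × 70 = 84 kips.
Edge bolt: l_c = 1.875 − 1.125/2 = 1.312 in → 1.2 × 1.312 × 0.5 × 70 = 55.12 → r_n = 55.12 kips.
Interior bolts: l_c = 3.875 − 1.125 = 2.75 in → 1.2 × 2.75 × 0.5 × 70 = 115.5 → r_n = 84 kips.
R_n = 2 × 55.12 + 8 × 84 = 782.2 kips.
Allowable strength R_n/Ω = 782.2 / 2 = 391 kips.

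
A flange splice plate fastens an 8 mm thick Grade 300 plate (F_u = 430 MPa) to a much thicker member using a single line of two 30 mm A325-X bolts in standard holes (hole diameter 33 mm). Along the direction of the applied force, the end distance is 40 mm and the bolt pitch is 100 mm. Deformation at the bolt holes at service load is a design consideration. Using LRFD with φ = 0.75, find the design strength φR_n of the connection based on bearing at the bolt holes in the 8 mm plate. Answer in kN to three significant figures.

Per bolt r_n = 1.2 l_c t F_u ≤ 2.4 d t F_u; upper limit = 2.4 × 30 × 8 × 430 / 1000 = 247.7 kN.
Edge bolt: l_c = 40 − 33/2 = 23.5 mm → 1.2 × 23.5 × 8 × 430 / 1000 = 97.01 → r_n = 97.01 kN.
Interior bolts: l_c = 100 − 33 = 67 mm → 1.2 × 67 × 8 × 430 / 1000 = 276.6 → r_n = 247.7 kN.
R_n = 1 × 97.01 + 1 × 247.7 = 344.7 kN.
Design strength φR_n = 0.75 × 344.7 = 259 kN.

259 kN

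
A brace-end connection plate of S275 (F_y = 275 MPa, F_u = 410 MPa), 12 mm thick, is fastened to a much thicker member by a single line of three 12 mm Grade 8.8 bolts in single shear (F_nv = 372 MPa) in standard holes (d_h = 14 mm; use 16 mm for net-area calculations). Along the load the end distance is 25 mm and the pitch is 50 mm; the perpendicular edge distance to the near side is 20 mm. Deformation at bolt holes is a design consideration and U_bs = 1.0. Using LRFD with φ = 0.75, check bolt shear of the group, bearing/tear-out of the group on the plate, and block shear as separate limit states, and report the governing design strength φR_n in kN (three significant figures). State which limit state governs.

Bolt shear: A_b = π·12²/4 = 113.1 mm²; R_n = 372 × 113.1 × 3 × 1 / 1000 = 126.2 kN → 0.75 × 126.2 = 94.7 kN.
Bearing: edge l_c = 18, r_n = 106.3 kN; interior l_c = 36, r_n = 141.7 kN; R_n = 106.3 + 2·141.7 = 389.7 kN → 292 kN.
Block shear: A_gv = 1500, A_nv = 1020, A_nt = 144 mm²; R_n = min(0.6F_uA_nv, 0.6F_yA_gv) + U_bs·F_u·A_nt = 306.5 kN → 230 kN.
Bolt shear governs: 94.7 kN.

94.7 kN (bolt shear governs)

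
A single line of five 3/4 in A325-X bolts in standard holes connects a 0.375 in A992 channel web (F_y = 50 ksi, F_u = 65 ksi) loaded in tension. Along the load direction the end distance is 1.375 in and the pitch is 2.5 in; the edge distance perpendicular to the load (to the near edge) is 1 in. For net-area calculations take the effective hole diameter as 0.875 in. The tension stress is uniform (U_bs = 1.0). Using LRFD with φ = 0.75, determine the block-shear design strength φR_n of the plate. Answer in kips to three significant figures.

Shear plane L_v = 1.375 + 4·2.5 = 11.38 in; A_gv = 11.38 × 0.375 = 4.266 in².
A_nv = (11.38 − 4.5·0.875) × 0.375 = 2.789 in².
A_nt = (1 − 0.5·0.875) × 0.375 = 0.2109 in².
0.6 F_u A_nv = 108.8 kips; 0.6 F_y A_gv = 128 kips → shear rupture governs the shear term.
R_n = 108.8 + 1.0 × 65 × 0.2109 = 122.5 kips.
Design strength φR_n = 0.75 × 122.5 = 91.9 kips.

91.9 kips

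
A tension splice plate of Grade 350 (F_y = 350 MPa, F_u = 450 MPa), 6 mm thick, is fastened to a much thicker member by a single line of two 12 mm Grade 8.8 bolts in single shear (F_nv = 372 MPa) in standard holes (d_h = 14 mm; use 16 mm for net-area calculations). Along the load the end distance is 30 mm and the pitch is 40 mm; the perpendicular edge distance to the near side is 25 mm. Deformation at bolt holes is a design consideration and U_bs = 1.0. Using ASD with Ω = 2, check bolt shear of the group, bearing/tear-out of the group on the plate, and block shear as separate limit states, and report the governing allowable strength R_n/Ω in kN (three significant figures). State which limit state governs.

Bolt shear: A_b = π·12²/4 = 113.1 mm²; R_n = 372 × 113.1 × 2 × 1 / 1000 = 84.14 kN → 84.14 / 2 = 42.1 kN.
Bearing: edge l_c = 23, r_n = 74.52 kN; interior l_c = 26, r_n = 77.76 kN; R_n = 74.52 + 1·77.76 = 152.3 kN → 76.1 kN.
Block shear: A_gv = 420, A_nv = 276, A_nt = 102 mm²; R_n = min(0.6F_uA_nv, 0.6F_yA_gv) + U_bs·F_u·A_nt = 120.4 kN → 60.2 kN.
Bolt shear governs: 42.1 kN.

42.1 kN (bolt shear governs)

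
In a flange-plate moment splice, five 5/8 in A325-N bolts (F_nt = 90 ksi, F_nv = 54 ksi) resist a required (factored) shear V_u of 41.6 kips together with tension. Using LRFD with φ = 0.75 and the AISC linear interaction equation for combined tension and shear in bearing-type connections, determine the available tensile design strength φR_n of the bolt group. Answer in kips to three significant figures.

A_b = π·0.625²/4 = 0.3068 in²; f_rv = 41.6 / (5 × 0.3068) = 27.12 ksi.
F'_nt = 1.3 F_nt − (F_nt / φF_nv) f_rv = 1.3·90 − (90/(0.75·54))·27.12 = 56.74 ksi, capped at F_nt → F'_nt = 56.74 ksi.
R_n = F'_nt · A_b · n = 56.74 × 0.3068 × 5 = 87.03 kips.
Design strength φR_n = 0.75 × 87.03 = 65.3 kips.

65.3 kips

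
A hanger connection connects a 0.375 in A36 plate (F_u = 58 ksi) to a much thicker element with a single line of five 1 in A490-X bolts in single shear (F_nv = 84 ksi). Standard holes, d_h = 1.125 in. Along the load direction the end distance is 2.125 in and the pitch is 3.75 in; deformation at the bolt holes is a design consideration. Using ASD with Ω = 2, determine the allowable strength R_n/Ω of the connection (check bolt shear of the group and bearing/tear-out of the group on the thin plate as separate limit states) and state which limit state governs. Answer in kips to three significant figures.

125 kips (bearing governs)

Bolt shear: A_b = π·1²/4 = 0.7854 in²; R_n = 84 × 0.7854 × 5 × 1 = 329.9 kips → 329.9 / 2 = 165 kips.
Bearing (1.2 l_c t F_u ≤ 2.4 d t F_u): upper limit = 2.4·1·0.375·58 = 52.2 kips.
  Edge l_c = 2.125 − 1.125/2 = 1.562 → r_n = 40.78 kips; interior l_c = 3.75 − 1.125 = 2.625 → r_n = 52.2 kips.
  R_n,bearing = 1·40.78 + 4·52.2 = 249.6 kips → 249.6 / 2 = 125 kips.
Bearing governs: 125 kips.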